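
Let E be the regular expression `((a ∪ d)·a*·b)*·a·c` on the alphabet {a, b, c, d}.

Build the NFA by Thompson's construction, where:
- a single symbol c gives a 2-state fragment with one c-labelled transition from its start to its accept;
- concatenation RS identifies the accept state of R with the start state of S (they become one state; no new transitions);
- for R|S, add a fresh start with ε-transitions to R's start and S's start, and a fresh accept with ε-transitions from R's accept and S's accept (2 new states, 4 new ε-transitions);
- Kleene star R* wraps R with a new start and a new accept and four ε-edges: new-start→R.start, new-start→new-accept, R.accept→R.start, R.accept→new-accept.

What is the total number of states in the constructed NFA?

14

Bottom-up over the parse tree:
Each of the 6 symbol leaves contributes a 2-state fragment.
  a ∪ d : 6 states
  a* : 4 states
  (a ∪ d)·a*·b : 10 states
  ((a ∪ d)·a*·b)* : 12 states
  ((a ∪ d)·a*·b)*·a·c : 14 states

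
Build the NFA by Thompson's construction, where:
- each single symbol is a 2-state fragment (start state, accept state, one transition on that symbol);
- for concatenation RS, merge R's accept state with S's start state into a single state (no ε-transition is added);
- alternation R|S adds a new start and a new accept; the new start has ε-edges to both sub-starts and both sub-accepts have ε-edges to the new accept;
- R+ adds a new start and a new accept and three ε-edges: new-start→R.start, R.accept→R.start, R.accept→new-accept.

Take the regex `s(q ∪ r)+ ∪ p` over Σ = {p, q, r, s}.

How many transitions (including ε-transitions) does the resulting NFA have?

Recursing over subexpressions:
Each of the 4 symbol leaves contributes 1 transition (1 symbol, 0 ε).
  q ∪ r → 6 transitions (2 symbol, 4 ε)
  (q ∪ r)+ → 9 transitions (2 symbol, 7 ε)
  s(q ∪ r)+ → 10 transitions (3 symbol, 7 ε)
  s(q ∪ r)+ ∪ p → 15 transitions (4 symbol, 11 ε)

15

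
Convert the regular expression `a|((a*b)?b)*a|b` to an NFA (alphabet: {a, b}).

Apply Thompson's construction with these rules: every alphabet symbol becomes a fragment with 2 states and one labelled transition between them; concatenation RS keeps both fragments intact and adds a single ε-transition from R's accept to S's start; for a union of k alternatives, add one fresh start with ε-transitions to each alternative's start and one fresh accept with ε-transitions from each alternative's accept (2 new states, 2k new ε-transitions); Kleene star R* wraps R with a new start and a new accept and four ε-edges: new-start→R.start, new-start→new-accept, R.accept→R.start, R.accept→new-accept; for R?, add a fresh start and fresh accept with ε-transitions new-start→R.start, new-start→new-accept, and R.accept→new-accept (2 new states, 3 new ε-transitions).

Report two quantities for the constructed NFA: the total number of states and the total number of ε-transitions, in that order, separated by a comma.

20, 20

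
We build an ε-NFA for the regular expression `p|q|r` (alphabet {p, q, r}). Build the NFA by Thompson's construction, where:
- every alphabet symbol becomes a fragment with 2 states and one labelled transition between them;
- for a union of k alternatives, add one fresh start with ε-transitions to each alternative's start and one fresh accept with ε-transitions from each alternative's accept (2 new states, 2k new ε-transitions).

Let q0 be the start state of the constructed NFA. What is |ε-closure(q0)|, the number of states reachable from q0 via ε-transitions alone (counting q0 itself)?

Let C(F) = |ε-closure(F.start)| within fragment F, and note whether F accepts ε. Symbol fragments have C = 1 and do not accept ε. Then:
  p|q|r → new start ε-reaches every alternative's start; none of them accept ε, so the new accept is not reached: |closure| = 1 + 1 + 1 + 1 = 4

4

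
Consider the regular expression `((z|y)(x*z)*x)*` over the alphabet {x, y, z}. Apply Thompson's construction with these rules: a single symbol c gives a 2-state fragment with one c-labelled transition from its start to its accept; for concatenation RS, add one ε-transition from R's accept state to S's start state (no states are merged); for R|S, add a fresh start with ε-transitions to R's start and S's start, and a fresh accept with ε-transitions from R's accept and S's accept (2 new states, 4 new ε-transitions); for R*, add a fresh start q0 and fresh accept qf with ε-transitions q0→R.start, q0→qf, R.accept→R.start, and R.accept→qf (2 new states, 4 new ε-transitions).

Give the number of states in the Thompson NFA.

Recursing over subexpressions:
Each of the 5 symbol leaves contributes a 2-state fragment.
  z|y : 6 states
  x* : 4 states
  x*z : 6 states
  (x*z)* : 8 states
  (z|y)(x*z)*x : 16 states
  ((z|y)(x*z)*x)* : 18 states

18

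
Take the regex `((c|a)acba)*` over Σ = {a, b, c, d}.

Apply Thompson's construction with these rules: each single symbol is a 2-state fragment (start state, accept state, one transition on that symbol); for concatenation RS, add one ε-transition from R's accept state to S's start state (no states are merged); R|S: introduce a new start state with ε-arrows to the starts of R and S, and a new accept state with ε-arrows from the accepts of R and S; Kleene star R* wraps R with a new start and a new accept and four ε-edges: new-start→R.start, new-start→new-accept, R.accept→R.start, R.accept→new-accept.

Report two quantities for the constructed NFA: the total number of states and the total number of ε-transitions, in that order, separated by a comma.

16, 12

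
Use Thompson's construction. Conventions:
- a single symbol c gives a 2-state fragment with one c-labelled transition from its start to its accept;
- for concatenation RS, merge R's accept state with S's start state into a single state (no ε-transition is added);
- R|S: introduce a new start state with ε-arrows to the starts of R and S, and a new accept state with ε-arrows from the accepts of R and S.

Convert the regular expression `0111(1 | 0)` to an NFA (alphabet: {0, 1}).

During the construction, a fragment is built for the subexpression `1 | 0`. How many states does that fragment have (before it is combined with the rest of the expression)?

Fragment for `1 | 0`:
Each of the 2 symbol leaves contributes a 2-state fragment.
  1 | 0 — 6 states

6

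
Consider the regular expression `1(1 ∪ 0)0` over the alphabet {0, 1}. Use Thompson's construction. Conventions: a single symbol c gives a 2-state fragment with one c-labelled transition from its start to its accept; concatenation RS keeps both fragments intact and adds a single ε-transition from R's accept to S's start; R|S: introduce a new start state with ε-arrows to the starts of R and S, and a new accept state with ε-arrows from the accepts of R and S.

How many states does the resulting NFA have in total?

10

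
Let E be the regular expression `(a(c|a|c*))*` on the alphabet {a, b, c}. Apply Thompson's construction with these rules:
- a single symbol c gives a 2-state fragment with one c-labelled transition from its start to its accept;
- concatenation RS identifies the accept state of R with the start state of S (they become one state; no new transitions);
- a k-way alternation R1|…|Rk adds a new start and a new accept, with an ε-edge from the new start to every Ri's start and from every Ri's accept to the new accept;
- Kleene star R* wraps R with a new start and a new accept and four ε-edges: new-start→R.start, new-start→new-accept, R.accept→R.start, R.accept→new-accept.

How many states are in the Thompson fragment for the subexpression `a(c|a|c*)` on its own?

Fragment for `a(c|a|c*)`:
Each of the 4 symbol leaves contributes a 2-state fragment.
  c* → 4 states
  c|a|c* → 10 states
  a(c|a|c*) → 11 states

11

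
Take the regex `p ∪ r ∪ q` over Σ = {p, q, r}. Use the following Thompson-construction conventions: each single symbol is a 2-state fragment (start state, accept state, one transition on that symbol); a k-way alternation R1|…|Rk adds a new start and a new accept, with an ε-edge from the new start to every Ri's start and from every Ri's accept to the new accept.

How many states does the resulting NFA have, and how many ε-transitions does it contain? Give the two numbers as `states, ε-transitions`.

8, 6

Building bottom-up:
Each of the 3 symbol leaves contributes 2 states and 0 ε-transitions.
  p ∪ r ∪ q → 8 states, 6 ε-transitions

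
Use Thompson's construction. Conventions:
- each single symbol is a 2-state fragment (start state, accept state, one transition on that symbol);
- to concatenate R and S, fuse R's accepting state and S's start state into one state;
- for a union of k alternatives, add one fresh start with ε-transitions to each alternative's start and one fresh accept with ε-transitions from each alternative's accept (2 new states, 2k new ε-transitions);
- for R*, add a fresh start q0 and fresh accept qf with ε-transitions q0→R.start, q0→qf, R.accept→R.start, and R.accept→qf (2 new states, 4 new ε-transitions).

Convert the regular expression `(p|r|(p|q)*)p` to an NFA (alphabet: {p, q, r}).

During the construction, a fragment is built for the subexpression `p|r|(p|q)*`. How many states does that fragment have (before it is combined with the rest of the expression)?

14

Fragment for `p|r|(p|q)*`:
Each of the 4 symbol leaves contributes a 2-state fragment.
  p|q → 6 states
  (p|q)* → 8 states
  p|r|(p|q)* → 14 states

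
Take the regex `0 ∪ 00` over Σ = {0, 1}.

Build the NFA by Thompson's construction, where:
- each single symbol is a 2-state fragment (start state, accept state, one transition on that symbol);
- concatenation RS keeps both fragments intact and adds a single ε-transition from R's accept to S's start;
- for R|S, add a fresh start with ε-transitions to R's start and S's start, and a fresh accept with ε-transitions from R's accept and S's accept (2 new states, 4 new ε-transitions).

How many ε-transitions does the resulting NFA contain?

5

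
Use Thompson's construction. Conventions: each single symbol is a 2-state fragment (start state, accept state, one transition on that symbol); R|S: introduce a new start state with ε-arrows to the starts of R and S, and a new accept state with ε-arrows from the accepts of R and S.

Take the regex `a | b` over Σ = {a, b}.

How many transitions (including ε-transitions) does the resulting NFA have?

6

Bottom-up over the parse tree:
Each of the 2 symbol leaves contributes 1 transition (1 symbol, 0 ε).
  a | b : 6 transitions (2 symbol, 4 ε)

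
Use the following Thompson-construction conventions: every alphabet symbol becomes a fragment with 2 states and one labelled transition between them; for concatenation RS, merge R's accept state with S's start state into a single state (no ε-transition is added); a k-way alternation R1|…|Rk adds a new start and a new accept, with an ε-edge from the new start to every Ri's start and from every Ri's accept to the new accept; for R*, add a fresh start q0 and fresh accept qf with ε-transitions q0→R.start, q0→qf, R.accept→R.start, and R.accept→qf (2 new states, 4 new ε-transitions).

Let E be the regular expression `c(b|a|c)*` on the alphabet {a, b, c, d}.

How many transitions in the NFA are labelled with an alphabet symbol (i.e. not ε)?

By structural recursion:
Each of the 4 symbol leaves contributes exactly 1 symbol transition.
  b|a|c — 3 symbol transitions
  (b|a|c)* — 3 symbol transitions
  c(b|a|c)* — 4 symbol transitions

4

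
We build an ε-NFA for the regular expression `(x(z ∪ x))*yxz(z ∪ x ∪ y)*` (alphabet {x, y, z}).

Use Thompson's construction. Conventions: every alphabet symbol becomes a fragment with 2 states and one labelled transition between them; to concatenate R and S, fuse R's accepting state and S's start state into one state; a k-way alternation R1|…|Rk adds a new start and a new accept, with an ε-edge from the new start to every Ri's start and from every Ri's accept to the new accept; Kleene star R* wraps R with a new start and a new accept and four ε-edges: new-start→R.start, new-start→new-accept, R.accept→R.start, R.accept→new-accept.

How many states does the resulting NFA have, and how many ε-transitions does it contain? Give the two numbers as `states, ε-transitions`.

Per subexpression:
Each of the 9 symbol leaves contributes 2 states and 0 ε-transitions.
  z ∪ x → 6 states, 4 ε-transitions
  x(z ∪ x) → 7 states, 4 ε-transitions
  (x(z ∪ x))* → 9 states, 8 ε-transitions
  z ∪ x ∪ y → 8 states, 6 ε-transitions
  (z ∪ x ∪ y)* → 10 states, 10 ε-transitions
  (x(z ∪ x))*yxz(z ∪ x ∪ y)* → 21 states, 18 ε-transitions

21, 18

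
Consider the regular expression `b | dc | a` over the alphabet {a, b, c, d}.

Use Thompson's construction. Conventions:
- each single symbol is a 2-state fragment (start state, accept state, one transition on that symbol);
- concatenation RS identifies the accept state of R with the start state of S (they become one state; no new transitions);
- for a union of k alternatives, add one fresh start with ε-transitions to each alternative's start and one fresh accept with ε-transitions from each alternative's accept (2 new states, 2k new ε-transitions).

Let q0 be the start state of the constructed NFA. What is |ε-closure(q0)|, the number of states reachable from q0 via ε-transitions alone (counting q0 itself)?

4

Let C(F) = |ε-closure(F.start)| within fragment F, and note whether F accepts ε. Symbol fragments have C = 1 and do not accept ε. Then:
  dc : |ε-closure| equals the left operand's closure size = 1 (its accept is not ε-reachable, so the closure stops there)
  b | dc | a : |ε-closure| = 1 + 1 + 1 + 1 = 4 (the new accept is not ε-reachable since no branch accepts ε)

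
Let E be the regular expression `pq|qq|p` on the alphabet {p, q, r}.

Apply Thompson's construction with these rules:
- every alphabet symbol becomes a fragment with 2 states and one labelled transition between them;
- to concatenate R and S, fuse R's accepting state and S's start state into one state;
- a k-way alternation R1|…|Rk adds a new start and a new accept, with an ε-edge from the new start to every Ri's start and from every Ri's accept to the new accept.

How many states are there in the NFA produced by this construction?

By structural recursion:
Each of the 5 symbol leaves contributes a 2-state fragment.
  pq → 3 states
  qq → 3 states
  pq|qq|p → 10 states

10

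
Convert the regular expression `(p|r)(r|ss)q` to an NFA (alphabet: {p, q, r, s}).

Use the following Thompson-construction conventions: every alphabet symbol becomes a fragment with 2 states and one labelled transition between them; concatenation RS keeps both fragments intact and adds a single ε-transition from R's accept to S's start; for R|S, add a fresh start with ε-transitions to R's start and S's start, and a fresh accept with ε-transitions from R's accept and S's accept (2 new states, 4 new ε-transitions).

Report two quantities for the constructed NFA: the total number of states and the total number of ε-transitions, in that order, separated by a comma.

By structural recursion:
Each of the 6 symbol leaves contributes 2 states and 0 ε-transitions.
  p|r → 6 states, 4 ε-transitions
  ss → 4 states, 1 ε-transition
  r|ss → 8 states, 5 ε-transitions
  (p|r)(r|ss)q → 16 states, 11 ε-transitions

16, 11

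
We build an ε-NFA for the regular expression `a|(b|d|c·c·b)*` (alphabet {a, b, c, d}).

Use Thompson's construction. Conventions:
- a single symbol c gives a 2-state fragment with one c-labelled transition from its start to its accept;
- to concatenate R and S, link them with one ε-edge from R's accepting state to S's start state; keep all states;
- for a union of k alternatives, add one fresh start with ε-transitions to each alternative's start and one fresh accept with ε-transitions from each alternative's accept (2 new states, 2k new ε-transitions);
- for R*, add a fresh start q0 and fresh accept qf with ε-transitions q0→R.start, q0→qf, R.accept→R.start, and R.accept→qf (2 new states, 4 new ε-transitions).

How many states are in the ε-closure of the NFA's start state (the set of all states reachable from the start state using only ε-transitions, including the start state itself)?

Compute the ε-closure size of each fragment's start state recursively; a symbol fragment's start has no outgoing ε-edge, so its closure is just itself (size 1).
  c·c·b — |closure| equals the left operand's closure size = 1 (its accept is not ε-reachable, so the closure stops there)
  b|d|c·c·b — |closure| = 1 + 1 + 1 + 1 = 4 (the new accept is not ε-reachable since no branch accepts ε)
  (b|d|c·c·b)* — |closure| = 1 (new start) + 4 (body) + 1 (new accept) = 6
  a|(b|d|c·c·b)* — new start ε-reaches every alternative's start; at least one alternative accepts ε, so the union's new accept is reached too: |closure| = 1 + 1 + 6 + 1 = 9

9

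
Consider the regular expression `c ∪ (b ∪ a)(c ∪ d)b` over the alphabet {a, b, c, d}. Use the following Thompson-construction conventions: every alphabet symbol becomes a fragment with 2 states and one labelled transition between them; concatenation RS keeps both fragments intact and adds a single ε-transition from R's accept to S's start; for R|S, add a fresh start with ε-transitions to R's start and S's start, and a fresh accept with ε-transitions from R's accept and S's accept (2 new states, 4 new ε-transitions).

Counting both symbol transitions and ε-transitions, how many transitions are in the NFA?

20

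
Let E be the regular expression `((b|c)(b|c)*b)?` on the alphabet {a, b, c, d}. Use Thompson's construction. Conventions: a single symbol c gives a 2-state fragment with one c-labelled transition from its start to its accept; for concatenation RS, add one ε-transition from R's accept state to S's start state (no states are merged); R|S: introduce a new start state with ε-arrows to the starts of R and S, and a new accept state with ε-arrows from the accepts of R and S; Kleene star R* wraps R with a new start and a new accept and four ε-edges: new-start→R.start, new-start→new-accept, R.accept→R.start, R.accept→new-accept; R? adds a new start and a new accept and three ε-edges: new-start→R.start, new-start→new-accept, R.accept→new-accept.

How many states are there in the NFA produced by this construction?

Bottom-up over the parse tree:
Each of the 5 symbol leaves contributes a 2-state fragment.
  b|c — 6 states
  b|c — 6 states
  (b|c)* — 8 states
  (b|c)(b|c)*b — 16 states
  ((b|c)(b|c)*b)? — 18 states

18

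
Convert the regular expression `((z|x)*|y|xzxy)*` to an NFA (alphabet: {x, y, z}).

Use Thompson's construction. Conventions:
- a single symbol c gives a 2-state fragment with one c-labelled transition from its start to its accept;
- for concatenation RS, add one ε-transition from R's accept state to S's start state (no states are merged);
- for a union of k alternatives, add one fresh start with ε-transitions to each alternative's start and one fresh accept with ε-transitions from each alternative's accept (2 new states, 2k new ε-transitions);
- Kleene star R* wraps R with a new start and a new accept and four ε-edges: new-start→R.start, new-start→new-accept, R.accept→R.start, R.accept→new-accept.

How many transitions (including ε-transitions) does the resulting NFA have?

28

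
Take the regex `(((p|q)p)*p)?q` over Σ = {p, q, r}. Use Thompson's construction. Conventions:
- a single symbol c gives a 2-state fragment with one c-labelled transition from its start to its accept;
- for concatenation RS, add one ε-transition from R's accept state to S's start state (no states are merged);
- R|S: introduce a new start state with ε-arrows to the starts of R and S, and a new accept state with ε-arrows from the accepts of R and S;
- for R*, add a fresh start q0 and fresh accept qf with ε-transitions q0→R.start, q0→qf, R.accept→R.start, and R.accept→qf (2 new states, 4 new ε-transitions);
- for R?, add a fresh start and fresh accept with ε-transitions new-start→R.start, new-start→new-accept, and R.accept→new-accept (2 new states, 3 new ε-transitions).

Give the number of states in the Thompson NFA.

16

Bottom-up over the parse tree:
Each of the 5 symbol leaves contributes a 2-state fragment.
  p|q = 6 states
  (p|q)p = 8 states
  ((p|q)p)* = 10 states
  ((p|q)p)*p = 12 states
  (((p|q)p)*p)? = 14 states
  (((p|q)p)*p)?q = 16 states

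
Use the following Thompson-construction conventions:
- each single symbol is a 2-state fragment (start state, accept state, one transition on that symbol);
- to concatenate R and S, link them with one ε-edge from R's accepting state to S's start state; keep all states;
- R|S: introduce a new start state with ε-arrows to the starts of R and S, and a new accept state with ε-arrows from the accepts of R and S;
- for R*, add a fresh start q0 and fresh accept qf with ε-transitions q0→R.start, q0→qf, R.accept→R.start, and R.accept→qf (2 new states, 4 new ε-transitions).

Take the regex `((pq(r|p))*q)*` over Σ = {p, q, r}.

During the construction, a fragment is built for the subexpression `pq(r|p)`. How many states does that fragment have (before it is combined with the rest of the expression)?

Fragment for `pq(r|p)`:
Each of the 4 symbol leaves contributes a 2-state fragment.
  r|p = 6 states
  pq(r|p) = 10 states

10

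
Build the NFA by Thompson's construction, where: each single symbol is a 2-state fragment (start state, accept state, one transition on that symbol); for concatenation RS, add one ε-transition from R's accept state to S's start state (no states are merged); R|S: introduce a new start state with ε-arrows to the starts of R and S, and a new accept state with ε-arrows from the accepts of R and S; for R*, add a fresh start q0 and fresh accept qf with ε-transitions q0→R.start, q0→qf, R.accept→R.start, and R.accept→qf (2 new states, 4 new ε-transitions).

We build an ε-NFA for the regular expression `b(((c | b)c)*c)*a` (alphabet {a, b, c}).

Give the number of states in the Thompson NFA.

18

Bottom-up over the parse tree:
Each of the 6 symbol leaves contributes a 2-state fragment.
  c | b → 6 states
  (c | b)c → 8 states
  ((c | b)c)* → 10 states
  ((c | b)c)*c → 12 states
  (((c | b)c)*c)* → 14 states
  b(((c | b)c)*c)*a → 18 states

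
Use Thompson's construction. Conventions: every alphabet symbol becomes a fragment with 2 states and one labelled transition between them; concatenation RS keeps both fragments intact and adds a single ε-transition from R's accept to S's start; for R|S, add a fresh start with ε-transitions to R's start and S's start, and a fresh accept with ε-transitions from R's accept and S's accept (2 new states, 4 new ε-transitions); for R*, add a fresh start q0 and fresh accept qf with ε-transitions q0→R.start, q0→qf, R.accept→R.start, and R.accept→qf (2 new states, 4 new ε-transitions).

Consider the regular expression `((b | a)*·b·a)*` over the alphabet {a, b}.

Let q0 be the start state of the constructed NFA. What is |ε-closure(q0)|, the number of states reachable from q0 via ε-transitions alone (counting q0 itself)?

8

Work bottom-up. For each fragment F, track |ε-closure(F.start)| and whether F's accept lies in that closure (i.e. whether F accepts ε). A single-symbol fragment has closure size 1 and does not accept ε.
  b | a → new start ε-reaches every alternative's start; none of them accept ε, so the new accept is not reached: |ε-closure| = 1 + 1 + 1 = 3
  (b | a)* → the star's fresh start ε-reaches both the body's start and the fresh accept: |ε-closure| = 2 + 3 = 5
  (b | a)*·b·a → |ε-closure| = 5 + 1 = 6 (closure spills across the concat boundary because the left factor accepts ε)
  ((b | a)*·b·a)* → |ε-closure| = 1 (new start) + 6 (body) + 1 (new accept) = 8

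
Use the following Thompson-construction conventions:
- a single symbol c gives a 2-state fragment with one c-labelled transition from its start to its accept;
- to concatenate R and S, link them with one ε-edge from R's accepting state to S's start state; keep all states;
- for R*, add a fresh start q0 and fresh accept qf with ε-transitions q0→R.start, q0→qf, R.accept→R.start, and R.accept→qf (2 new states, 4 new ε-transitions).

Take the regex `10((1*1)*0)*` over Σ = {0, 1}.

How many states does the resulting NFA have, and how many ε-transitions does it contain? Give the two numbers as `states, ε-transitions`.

Recursing over subexpressions:
Each of the 5 symbol leaves contributes 2 states and 0 ε-transitions.
  1* = 4 states, 4 ε-transitions
  1*1 = 6 states, 5 ε-transitions
  (1*1)* = 8 states, 9 ε-transitions
  (1*1)*0 = 10 states, 10 ε-transitions
  ((1*1)*0)* = 12 states, 14 ε-transitions
  10((1*1)*0)* = 16 states, 16 ε-transitions

16, 16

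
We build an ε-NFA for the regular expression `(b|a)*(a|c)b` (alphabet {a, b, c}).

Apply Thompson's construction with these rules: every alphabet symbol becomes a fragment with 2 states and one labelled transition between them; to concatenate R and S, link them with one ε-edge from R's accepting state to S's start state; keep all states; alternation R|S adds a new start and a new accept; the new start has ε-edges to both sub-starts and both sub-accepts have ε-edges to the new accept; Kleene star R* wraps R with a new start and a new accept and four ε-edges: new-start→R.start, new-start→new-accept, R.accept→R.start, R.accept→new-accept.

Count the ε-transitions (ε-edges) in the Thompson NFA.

14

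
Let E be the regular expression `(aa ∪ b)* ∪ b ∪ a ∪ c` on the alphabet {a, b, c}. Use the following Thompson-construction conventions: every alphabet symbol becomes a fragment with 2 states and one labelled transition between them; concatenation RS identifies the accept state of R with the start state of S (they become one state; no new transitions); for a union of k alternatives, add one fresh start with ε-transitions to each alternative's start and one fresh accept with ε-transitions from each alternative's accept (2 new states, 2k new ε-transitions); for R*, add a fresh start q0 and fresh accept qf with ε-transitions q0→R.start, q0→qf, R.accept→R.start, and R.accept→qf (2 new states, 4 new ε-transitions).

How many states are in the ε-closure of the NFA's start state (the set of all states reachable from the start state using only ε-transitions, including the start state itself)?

10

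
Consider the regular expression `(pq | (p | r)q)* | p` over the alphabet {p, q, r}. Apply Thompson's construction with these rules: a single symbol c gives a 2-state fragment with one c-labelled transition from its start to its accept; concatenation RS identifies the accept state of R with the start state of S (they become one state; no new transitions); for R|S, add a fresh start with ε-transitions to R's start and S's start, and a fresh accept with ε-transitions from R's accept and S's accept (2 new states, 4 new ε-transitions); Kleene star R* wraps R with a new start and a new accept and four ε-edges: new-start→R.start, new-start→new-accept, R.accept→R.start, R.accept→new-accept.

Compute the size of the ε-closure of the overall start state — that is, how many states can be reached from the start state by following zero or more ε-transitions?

Let C(F) = |ε-closure(F.start)| within fragment F, and note whether F accepts ε. Symbol fragments have C = 1 and do not accept ε. Then:
  pq : same as the first factor's closure: |closure| = 1
  p | r : new start ε-reaches every alternative's start; none of them accept ε, so the new accept is not reached: |closure| = 1 + 1 + 1 = 3
  (p | r)q : |closure| equals the left operand's closure size = 3 (its accept is not ε-reachable, so the closure stops there)
  pq | (p | r)q : |closure| = 1 + 1 + 3 = 5 (the new accept is not ε-reachable since no branch accepts ε)
  (pq | (p | r)q)* : the star's fresh start ε-reaches both the body's start and the fresh accept: |closure| = 2 + 5 = 7
  (pq | (p | r)q)* | p : new start ε-reaches every alternative's start; at least one alternative accepts ε, so the union's new accept is reached too: |closure| = 1 + 7 + 1 + 1 = 10

10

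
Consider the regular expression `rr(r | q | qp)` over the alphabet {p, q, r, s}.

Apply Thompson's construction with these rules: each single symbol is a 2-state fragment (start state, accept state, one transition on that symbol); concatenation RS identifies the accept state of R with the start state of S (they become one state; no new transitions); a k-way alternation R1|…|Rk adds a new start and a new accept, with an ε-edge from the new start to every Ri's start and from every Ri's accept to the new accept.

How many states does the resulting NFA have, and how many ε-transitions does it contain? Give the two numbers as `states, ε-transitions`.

Per subexpression:
Each of the 6 symbol leaves contributes 2 states and 0 ε-transitions.
  qp : 3 states, 0 ε-transitions
  r | q | qp : 9 states, 6 ε-transitions
  rr(r | q | qp) : 11 states, 6 ε-transitions

11, 6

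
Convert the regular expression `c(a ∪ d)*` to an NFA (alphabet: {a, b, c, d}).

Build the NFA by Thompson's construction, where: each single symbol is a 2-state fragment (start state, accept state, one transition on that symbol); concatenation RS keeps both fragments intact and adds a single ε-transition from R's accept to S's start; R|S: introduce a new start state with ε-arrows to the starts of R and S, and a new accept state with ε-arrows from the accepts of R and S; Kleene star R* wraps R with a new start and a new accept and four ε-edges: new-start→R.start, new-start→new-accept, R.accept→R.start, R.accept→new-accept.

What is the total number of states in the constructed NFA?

10

By structural recursion:
Each of the 3 symbol leaves contributes a 2-state fragment.
  a ∪ d : 6 states
  (a ∪ d)* : 8 states
  c(a ∪ d)* : 10 states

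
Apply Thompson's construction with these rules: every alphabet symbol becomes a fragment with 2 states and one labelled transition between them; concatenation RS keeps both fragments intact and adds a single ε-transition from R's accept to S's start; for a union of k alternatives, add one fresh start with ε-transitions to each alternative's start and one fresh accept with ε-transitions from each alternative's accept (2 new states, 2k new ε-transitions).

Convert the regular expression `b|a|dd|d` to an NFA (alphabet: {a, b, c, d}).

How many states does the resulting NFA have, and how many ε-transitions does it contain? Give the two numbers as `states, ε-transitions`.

12, 9

Bottom-up over the parse tree:
Each of the 5 symbol leaves contributes 2 states and 0 ε-transitions.
  dd → 4 states, 1 ε-transition
  b|a|dd|d → 12 states, 9 ε-transitions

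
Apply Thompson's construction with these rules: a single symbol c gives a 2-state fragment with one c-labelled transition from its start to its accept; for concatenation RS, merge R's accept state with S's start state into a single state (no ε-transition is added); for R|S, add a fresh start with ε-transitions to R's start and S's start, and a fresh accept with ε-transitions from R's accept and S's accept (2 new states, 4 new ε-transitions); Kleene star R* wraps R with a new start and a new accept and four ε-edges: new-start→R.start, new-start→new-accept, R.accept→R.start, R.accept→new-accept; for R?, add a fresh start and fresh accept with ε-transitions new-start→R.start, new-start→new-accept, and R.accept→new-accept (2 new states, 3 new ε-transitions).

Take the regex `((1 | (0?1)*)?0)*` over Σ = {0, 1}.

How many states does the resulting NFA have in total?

16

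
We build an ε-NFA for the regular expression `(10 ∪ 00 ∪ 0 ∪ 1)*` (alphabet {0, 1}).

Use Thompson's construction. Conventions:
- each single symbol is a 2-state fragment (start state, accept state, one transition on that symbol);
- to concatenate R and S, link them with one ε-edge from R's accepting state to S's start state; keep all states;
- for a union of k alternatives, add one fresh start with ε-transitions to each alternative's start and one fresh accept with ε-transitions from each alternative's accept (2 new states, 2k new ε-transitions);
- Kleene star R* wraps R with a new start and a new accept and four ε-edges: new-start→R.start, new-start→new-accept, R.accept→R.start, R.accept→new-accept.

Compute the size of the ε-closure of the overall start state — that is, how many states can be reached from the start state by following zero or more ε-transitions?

7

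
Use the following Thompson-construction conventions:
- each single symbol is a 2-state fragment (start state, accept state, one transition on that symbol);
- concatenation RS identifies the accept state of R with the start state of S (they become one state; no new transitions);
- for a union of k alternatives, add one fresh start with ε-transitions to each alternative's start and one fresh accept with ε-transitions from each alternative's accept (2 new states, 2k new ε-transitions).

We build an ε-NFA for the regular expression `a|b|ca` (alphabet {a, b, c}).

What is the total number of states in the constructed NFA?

9

Bottom-up over the parse tree:
Each of the 4 symbol leaves contributes a 2-state fragment.
  ca — 3 states
  a|b|ca — 9 states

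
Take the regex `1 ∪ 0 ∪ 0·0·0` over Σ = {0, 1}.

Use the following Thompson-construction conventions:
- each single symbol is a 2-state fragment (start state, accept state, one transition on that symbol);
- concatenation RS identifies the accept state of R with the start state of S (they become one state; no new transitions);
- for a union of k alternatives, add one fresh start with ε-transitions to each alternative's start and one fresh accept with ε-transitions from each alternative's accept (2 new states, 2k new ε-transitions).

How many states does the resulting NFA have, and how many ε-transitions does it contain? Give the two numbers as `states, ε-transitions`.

Per subexpression:
Each of the 5 symbol leaves contributes 2 states and 0 ε-transitions.
  0·0·0 = 4 states, 0 ε-transitions
  1 ∪ 0 ∪ 0·0·0 = 10 states, 6 ε-transitions

10, 6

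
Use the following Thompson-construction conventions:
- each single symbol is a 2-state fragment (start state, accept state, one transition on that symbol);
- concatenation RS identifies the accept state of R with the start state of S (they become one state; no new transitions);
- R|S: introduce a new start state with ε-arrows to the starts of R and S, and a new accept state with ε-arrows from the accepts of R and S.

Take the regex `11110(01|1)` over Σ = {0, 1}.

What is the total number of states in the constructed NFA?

12

Recursing over subexpressions:
Each of the 8 symbol leaves contributes a 2-state fragment.
  01 — 3 states
  01|1 — 7 states
  11110(01|1) — 12 states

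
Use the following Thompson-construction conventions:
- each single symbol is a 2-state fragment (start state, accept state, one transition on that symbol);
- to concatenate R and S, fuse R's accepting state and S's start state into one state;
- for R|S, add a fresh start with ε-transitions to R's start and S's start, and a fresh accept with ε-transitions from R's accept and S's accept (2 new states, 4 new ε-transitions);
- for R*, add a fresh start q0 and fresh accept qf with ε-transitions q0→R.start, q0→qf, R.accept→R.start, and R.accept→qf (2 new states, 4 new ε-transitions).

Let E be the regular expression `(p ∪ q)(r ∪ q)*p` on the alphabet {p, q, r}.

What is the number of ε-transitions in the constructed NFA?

12

Building bottom-up:
Each of the 5 symbol leaves contributes 0 ε-transitions.
  p ∪ q = 4 ε-transitions
  r ∪ q = 4 ε-transitions
  (r ∪ q)* = 8 ε-transitions
  (p ∪ q)(r ∪ q)*p = 12 ε-transitions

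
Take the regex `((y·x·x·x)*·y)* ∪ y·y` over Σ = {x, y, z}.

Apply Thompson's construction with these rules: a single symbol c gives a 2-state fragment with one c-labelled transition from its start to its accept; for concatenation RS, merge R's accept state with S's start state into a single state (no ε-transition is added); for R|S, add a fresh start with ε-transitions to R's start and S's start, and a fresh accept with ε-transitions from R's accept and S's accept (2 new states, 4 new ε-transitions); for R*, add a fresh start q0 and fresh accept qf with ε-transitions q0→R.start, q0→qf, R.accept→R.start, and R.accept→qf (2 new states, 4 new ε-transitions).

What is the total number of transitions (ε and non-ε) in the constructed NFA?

Per subexpression:
Each of the 7 symbol leaves contributes 1 transition (1 symbol, 0 ε).
  y·x·x·x — 4 transitions (4 symbol, 0 ε)
  (y·x·x·x)* — 8 transitions (4 symbol, 4 ε)
  (y·x·x·x)*·y — 9 transitions (5 symbol, 4 ε)
  ((y·x·x·x)*·y)* — 13 transitions (5 symbol, 8 ε)
  y·y — 2 transitions (2 symbol, 0 ε)
  ((y·x·x·x)*·y)* ∪ y·y — 19 transitions (7 symbol, 12 ε)

19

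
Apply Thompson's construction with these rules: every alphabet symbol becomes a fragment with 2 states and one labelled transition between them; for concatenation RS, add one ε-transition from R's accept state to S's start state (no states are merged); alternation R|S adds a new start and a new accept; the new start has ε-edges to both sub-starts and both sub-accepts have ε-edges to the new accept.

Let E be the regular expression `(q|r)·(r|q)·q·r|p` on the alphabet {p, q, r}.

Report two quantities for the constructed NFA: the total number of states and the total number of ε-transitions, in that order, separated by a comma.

20, 15

By structural recursion:
Each of the 7 symbol leaves contributes 2 states and 0 ε-transitions.
  q|r : 6 states, 4 ε-transitions
  r|q : 6 states, 4 ε-transitions
  (q|r)·(r|q)·q·r : 16 states, 11 ε-transitions
  (q|r)·(r|q)·q·r|p : 20 states, 15 ε-transitions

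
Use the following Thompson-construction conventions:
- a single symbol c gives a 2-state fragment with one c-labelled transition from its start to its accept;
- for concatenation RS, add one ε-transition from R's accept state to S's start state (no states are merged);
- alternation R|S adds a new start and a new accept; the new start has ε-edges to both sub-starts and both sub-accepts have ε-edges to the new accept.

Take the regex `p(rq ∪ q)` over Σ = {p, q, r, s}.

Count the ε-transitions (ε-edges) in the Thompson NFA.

Per subexpression:
Each of the 4 symbol leaves contributes 0 ε-transitions.
  rq → 1 ε-transition
  rq ∪ q → 5 ε-transitions
  p(rq ∪ q) → 6 ε-transitions

6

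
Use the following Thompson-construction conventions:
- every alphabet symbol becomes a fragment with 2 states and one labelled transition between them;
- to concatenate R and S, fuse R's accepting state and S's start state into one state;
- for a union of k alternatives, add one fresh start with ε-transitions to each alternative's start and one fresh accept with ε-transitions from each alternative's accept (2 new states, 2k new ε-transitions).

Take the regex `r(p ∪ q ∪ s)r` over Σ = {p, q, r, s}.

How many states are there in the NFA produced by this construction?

Building bottom-up:
Each of the 5 symbol leaves contributes a 2-state fragment.
  p ∪ q ∪ s : 8 states
  r(p ∪ q ∪ s)r : 10 states

10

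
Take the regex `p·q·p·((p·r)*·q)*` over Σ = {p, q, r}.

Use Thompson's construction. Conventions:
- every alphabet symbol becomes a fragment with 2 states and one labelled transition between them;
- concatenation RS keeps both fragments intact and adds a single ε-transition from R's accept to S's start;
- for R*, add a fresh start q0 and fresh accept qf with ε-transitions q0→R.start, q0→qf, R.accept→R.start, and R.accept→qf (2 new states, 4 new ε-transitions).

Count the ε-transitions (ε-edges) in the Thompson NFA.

13

By structural recursion:
Each of the 6 symbol leaves contributes 0 ε-transitions.
  p·r → 1 ε-transition
  (p·r)* → 5 ε-transitions
  (p·r)*·q → 6 ε-transitions
  ((p·r)*·q)* → 10 ε-transitions
  p·q·p·((p·r)*·q)* → 13 ε-transitions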